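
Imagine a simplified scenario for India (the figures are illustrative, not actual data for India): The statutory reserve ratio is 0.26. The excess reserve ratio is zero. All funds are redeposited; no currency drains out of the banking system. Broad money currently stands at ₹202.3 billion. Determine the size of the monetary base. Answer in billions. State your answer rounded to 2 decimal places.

₹52.60 billion

With no currency drain and no excess reserves, the money multiplier is m = 1/rr = 1/0.26 ≈ 3.846154.
The monetary base is MB = M / m = 202.3 / 3.846154 ≈ 52.598 billion.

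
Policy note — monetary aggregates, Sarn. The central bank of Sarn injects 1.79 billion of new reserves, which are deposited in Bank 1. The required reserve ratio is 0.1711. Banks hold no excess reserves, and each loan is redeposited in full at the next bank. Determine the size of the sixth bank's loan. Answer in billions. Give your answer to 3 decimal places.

0.581 billion

Each bank lends a fraction (1 − rr) = 0.8289 of the deposit it receives, so Bank 6 receives 1.79·0.8289^5 and lends 1.79·0.8289^6 ≈ 0.5806 billion.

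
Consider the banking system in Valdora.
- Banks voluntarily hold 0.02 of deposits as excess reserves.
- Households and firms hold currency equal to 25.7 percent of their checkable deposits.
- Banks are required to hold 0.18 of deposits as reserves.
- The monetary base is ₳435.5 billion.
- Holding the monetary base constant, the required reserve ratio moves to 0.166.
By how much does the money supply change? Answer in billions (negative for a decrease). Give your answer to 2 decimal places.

₳37.86 billion

Initially m₁ = (1 + 0.257) / (0.18 + 0.02 + 0.257) ≈ 2.750547, so M₁ = 2.750547 × 435.5 ≈ 1197.8632 billion.
After the change m₂ = (1 + 0.257) / (0.166 + 0.02 + 0.257) ≈ 2.837472, so M₂ = 2.837472 × 435.5 ≈ 1235.7191 billion.
ΔM = M₂ − M₁ = 1235.7191 − 1197.8632 = 37.8559 billion.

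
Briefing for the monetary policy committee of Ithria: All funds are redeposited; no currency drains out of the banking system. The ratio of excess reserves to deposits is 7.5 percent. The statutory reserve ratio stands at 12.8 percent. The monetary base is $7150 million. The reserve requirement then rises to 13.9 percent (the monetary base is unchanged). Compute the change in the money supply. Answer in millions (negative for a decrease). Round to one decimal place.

-1810.5 million

Initially m₁ = 1 / (0.128 + 0.075) ≈ 4.926108, so M₁ = 4.926108 × 7150 = 35221.6722 million.
After the change m₂ = 1 / (0.139 + 0.075) ≈ 4.672897, so M₂ = 4.672897 × 7150 ≈ 33411.2136 million.
ΔM = M₂ − M₁ = 33411.2136 − 35221.6722 = -1810.4586 million.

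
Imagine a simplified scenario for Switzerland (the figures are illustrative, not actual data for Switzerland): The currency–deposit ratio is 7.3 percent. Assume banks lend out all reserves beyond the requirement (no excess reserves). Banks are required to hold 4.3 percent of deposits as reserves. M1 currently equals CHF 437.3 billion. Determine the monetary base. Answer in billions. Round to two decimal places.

The money multiplier is m = (1 + c) / (rr + c) = (1 + 0.073) / (0.043 + 0.073) = 9.25.
MB = M / m = 437.3 / 9.25 ≈ 47.2757 billion.

CHF 47.28 billion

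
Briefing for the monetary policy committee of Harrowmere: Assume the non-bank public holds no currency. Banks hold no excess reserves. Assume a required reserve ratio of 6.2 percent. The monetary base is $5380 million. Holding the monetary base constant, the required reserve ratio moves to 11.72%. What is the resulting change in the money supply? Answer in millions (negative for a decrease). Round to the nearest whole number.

-40870 million

Initially m₁ = 1 / (0.062) ≈ 16.12903, so M₁ = 16.12903 × 5380 = 86774.1814 million.
After the change m₂ = 1 / (0.1172) ≈ 8.53242, so M₂ = 8.53242 × 5380 = 45904.4196 million.
ΔM = M₂ − M₁ = 45904.4196 − 86774.1814 = -40869.7618 million.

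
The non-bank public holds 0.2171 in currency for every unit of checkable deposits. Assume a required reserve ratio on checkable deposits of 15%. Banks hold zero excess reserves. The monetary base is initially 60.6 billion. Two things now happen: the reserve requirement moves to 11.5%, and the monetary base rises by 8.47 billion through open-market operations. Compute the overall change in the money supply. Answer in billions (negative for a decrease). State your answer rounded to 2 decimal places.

Before: m₁ = (1 + 0.2171) / (0.15 + 0.2171) ≈ 3.31545, MB₁ = 60.6, so M₁ = 3.31545 × 60.6 ≈ 200.9163 billion.
After: m₂ = (1 + 0.2171) / (0.115 + 0.2171) ≈ 3.66486, MB₂ = 60.6 + 8.47 = 69.07, so M₂ = 3.66486 × 69.07 ≈ 253.1319 billion.
ΔM = M₂ − M₁ = 253.1319 − 200.9163 = 52.2156 billion.

52.22 billion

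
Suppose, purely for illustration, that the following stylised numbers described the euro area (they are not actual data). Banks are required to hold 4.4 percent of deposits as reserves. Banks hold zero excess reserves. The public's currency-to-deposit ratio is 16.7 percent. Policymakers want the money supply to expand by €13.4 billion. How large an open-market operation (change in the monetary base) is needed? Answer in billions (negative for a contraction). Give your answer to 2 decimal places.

The money multiplier is m = (1 + c) / (rr + c) = (1 + 0.167) / (0.044 + 0.167) ≈ 5.53081.
ΔMB = ΔM / m = (+13.4) / 5.53081 ≈ 2.4228 billion.

€2.42 billion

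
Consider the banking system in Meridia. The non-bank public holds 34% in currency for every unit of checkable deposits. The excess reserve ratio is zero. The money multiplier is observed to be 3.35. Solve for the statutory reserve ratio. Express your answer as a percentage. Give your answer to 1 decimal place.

Using m = 3.35. Since m = (1 + c)/(c + rr + e), the denominator satisfies c + rr + e = (1 + c)/m = (1 + 0.34) / 3.35 = 0.400000.
With c = 0.34 and e = 0, the statutory reserve ratio is 0.400000 − 0.34 − 0 = 0.06.

6.0%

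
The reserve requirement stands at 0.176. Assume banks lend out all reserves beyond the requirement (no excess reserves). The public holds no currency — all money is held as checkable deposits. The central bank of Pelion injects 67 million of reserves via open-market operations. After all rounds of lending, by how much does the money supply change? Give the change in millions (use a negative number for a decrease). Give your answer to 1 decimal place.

The simple money multiplier is m = 1/rr = 1/0.176 ≈ 5.6818.
An open-market purchase increases the monetary base by 67 million, so ΔM = m × ΔMB = 5.6818 × 67 = 380.6806 million.

380.7 million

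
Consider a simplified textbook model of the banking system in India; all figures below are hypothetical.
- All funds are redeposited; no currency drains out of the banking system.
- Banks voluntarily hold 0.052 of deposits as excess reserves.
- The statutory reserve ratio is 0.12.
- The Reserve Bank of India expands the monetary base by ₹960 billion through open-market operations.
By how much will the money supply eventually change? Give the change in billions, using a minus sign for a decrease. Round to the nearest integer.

The money multiplier is m = 1 / (rr + e) = 1 / (0.12 + 0.052) ≈ 5.8140.
The purchase adds 960 billion of base, so ΔM = m × ΔMB = 5.8140 × (+960) = 5581.44 billion.

₹5581 billion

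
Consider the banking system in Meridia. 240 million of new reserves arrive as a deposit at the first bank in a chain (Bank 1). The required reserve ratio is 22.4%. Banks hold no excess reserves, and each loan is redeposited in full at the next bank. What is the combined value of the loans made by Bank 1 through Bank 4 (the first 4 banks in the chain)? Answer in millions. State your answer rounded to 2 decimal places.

Bank i lends (1 − rr)^i of the original deposit: Bank 1 lends 240·0.7760 = 186.2400, Bank 2 lends 240·0.7760² ≈ 144.5222, and so on.
Summing a geometric series: total = 240·[0.7760·(1 − 0.7760^4) / (1 − 0.7760)] ≈ 529.9393 million.

529.94 million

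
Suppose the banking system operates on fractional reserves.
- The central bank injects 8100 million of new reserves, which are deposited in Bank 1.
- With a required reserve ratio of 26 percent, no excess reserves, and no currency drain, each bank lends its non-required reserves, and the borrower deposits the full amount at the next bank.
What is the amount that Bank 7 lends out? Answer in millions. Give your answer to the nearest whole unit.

Each bank lends a fraction (1 − rr) = 0.7400 of the deposit it receives, so Bank 7 receives 8100·0.7400^6 and lends 8100·0.7400^7 ≈ 984.2537 million.

984 million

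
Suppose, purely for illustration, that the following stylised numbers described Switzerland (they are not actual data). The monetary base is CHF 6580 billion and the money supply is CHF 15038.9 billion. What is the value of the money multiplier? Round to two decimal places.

The money multiplier is m = M / MB = 15038.9 / 6580 ≈ 2.28555.

2.29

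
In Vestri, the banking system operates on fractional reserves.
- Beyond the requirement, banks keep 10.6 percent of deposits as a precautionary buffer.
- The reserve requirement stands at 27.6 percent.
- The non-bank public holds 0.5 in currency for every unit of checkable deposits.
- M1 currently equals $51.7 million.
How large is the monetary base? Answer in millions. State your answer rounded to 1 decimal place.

$30.4 million

The money multiplier is m = (1 + c) / (rr + e + c) = (1 + 0.5) / (0.276 + 0.106 + 0.5) ≈ 1.7007.
MB = M / m = 51.7 / 1.7007 ≈ 30.3992 million.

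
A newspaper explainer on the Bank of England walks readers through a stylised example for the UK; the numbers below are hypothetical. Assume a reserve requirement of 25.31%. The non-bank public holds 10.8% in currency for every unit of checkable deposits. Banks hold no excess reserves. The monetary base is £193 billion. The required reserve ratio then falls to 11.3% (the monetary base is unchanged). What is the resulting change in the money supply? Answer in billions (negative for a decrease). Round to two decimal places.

Initially m₁ = (1 + 0.108) / (0.2531 + 0.108) ≈ 3.068402, so M₁ = 3.068402 × 193 ≈ 592.2016 billion.
After the change m₂ = (1 + 0.108) / (0.113 + 0.108) ≈ 5.013575, so M₂ = 5.013575 × 193 ≈ 967.62 billion.
ΔM = M₂ − M₁ = 967.62 − 592.2016 = 375.4184 billion.

£375.42 billion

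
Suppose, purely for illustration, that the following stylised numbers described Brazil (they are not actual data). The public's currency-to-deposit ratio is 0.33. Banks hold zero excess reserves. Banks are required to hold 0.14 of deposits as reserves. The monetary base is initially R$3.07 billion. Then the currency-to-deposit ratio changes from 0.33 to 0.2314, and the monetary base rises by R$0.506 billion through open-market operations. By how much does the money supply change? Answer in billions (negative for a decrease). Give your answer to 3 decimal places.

Before: m₁ = (1 + 0.33) / (0.14 + 0.33) ≈ 2.82979, MB₁ = 3.07, so M₁ = 2.82979 × 3.07 ≈ 8.6875 billion.
After: m₂ = (1 + 0.2314) / (0.14 + 0.2314) ≈ 3.31556, MB₂ = 3.07 + 0.506 = 3.576, so M₂ = 3.31556 × 3.576 ≈ 11.8564 billion.
ΔM = M₂ − M₁ = 11.8564 − 8.6875 = 3.1689 billion.

R$3.169 billion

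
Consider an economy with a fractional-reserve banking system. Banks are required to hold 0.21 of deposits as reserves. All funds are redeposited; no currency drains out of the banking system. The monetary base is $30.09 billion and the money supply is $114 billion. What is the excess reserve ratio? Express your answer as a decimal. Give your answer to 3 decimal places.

Using m = M/MB = 114/30.09 ≈ 3.788634. Since m = (1 + c)/(c + rr + e), the denominator satisfies c + rr + e = (1 + c)/m = (1 + 0) / 3.788634 ≈ 0.263947.
With c = 0 and rr = 0.21, the excess reserve ratio is 0.263947 − 0 − 0.21 = 0.053947.

0.054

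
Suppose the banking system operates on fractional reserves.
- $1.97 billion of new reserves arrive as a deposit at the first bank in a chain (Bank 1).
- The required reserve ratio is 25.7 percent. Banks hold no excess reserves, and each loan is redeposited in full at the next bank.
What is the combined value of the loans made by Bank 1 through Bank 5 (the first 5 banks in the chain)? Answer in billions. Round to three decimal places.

Bank i lends (1 − rr)^i of the original deposit: Bank 1 lends 1.97·0.7430 ≈ 1.4637, Bank 2 lends 1.97·0.7430² ≈ 1.0875, and so on.
Summing a geometric series: total = 1.97·[0.7430·(1 − 0.7430^5) / (1 − 0.7430)] ≈ 4.4057 billion.

$4.406 billion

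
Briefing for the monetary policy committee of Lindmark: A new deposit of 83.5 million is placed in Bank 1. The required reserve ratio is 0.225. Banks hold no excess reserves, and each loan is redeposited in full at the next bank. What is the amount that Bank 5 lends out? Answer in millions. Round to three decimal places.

23.345 million

Each bank lends a fraction (1 − rr) = 0.7750 of the deposit it receives, so Bank 5 receives 83.5·0.7750^4 and lends 83.5·0.7750^5 ≈ 23.3451 million.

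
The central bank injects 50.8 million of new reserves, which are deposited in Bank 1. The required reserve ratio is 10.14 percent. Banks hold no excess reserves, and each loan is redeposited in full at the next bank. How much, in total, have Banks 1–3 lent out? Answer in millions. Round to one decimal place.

Bank i lends (1 − rr)^i of the original deposit: Bank 1 lends 50.8·0.8986 ≈ 45.6489, Bank 2 lends 50.8·0.8986² ≈ 41.0201, and so on.
Summing a geometric series: total = 50.8·[0.8986·(1 − 0.8986^3) / (1 − 0.8986)] ≈ 123.5296 million.

123.5 million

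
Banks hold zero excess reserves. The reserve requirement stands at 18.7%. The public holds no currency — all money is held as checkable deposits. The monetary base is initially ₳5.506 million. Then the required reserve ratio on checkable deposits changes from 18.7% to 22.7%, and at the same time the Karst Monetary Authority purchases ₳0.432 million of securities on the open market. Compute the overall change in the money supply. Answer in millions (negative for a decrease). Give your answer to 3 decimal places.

-3.285 million

Before: m₁ = 1 / (0.187) ≈ 5.34759, MB₁ = 5.506, so M₁ = 5.34759 × 5.506 ≈ 29.4438 million.
After: m₂ = 1 / (0.227) ≈ 4.40529, MB₂ = 5.506 + 0.432 = 5.938, so M₂ = 4.40529 × 5.938 ≈ 26.1586 million.
ΔM = M₂ − M₁ = 26.1586 − 29.4438 = -3.2852 million.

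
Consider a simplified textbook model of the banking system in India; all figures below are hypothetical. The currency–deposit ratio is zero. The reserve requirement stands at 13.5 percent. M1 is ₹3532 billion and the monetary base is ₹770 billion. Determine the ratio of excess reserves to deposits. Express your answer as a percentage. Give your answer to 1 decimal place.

Using m = M/MB = 3532/770 ≈ 4.587013. Since m = (1 + c)/(c + rr + e), the denominator satisfies c + rr + e = (1 + c)/m = (1 + 0) / 4.587013 ≈ 0.218007.
With c = 0 and rr = 0.135, the ratio of excess reserves to deposits is 0.218007 − 0 − 0.135 = 0.083007.

8.3%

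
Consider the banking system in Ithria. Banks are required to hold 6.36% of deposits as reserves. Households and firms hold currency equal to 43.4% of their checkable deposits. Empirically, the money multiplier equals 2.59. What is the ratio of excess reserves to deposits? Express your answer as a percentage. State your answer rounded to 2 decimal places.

5.61%

Using m = 2.59. Since m = (1 + c)/(c + rr + e), the denominator satisfies c + rr + e = (1 + c)/m = (1 + 0.434) / 2.59 ≈ 0.553668.
With c = 0.434 and rr = 0.0636, the ratio of excess reserves to deposits is 0.553668 − 0.434 − 0.0636 = 0.056068.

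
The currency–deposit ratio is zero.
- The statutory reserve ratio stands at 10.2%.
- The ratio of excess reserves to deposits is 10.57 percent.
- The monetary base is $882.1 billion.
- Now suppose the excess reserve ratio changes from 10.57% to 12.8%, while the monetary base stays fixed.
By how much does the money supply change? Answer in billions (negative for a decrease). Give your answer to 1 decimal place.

-411.8 billion

Initially m₁ = 1 / (0.102 + 0.1057) ≈ 4.81464, so M₁ = 4.81464 × 882.1 ≈ 4246.9939 billion.
After the change m₂ = 1 / (0.102 + 0.128) ≈ 4.34783, so M₂ = 4.34783 × 882.1 ≈ 3835.2208 billion.
ΔM = M₂ − M₁ = 3835.2208 − 4246.9939 = -411.7731 billion.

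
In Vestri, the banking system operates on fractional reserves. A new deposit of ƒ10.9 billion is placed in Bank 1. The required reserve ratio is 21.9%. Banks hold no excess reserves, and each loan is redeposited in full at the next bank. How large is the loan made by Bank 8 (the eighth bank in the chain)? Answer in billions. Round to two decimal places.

Each bank lends a fraction (1 − rr) = 0.7810 of the deposit it receives, so Bank 8 receives 10.9·0.7810^7 and lends 10.9·0.7810^8 ≈ 1.5088 billion.

ƒ1.51 billion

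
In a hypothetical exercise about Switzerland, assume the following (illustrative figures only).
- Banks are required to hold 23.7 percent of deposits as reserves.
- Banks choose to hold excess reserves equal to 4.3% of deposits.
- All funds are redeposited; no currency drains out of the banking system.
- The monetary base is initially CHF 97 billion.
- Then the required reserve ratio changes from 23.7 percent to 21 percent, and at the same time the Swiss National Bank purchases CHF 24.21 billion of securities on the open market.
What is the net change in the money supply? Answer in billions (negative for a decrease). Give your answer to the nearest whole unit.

CHF 133 billion

Before: m₁ = 1 / (0.237 + 0.043) ≈ 3.5714, MB₁ = 97, so M₁ = 3.5714 × 97 = 346.4258 billion.
After: m₂ = 1 / (0.21 + 0.043) ≈ 3.9526, MB₂ = 97 + 24.21 = 121.21, so M₂ = 3.9526 × 121.21 ≈ 479.0946 billion.
ΔM = M₂ − M₁ = 479.0946 − 346.4258 = 132.6688 billion.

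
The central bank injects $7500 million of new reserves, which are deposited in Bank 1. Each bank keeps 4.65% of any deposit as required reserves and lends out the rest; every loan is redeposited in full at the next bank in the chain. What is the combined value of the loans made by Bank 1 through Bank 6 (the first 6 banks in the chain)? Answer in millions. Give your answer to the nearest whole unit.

$38218 million

Bank i lends (1 − rr)^i of the original deposit: Bank 1 lends 7500·0.9535 = 7151.2500, Bank 2 lends 7500·0.9535² ≈ 6818.7169, and so on.
Summing a geometric series: total = 7500·[0.9535·(1 − 0.9535^6) / (1 − 0.9535)] ≈ 38218.1727 million.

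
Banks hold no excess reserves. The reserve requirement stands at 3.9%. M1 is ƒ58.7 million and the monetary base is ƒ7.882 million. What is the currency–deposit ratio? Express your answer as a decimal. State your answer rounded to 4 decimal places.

Using m = M/MB = 58.7/7.882 ≈ 7.447348. From m = (1 + c)/(c + rr + e), rearranging gives 1 + c = m·(c + rr + e), so c·(1 − m) = m·(rr + e) − 1.
Hence c = [m·(rr + e) − 1]/(1 − m) = [7.447348 × (0.039 + 0) − 1] / (1 − 7.447348) ≈ 0.110054.

0.1101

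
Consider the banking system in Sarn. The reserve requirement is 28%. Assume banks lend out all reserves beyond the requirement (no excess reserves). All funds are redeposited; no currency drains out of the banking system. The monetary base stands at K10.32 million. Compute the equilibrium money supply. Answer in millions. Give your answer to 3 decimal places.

K36.857 million

With no currency drain or excess reserves, the money multiplier is m = 1/rr = 1/0.28 ≈ 3.571429.
Money supply M = m × MB = 3.571429 × 10.32 ≈ 36.8571 million.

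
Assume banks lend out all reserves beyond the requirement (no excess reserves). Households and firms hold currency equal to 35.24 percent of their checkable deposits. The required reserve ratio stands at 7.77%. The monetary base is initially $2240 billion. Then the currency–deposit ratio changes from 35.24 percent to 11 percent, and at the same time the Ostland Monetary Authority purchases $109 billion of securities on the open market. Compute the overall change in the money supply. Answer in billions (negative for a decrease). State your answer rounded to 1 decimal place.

Before: m₁ = (1 + 0.3524) / (0.0777 + 0.3524) ≈ 3.144385, MB₁ = 2240, so M₁ = 3.144385 × 2240 = 7043.4224 billion.
After: m₂ = (1 + 0.11) / (0.0777 + 0.11) ≈ 5.913692, MB₂ = 2240 + 109 = 2349, so M₂ = 5.913692 × 2349 ≈ 13891.2625 billion.
ΔM = M₂ − M₁ = 13891.2625 − 7043.4224 = 6847.8401 billion.

$6847.8 billion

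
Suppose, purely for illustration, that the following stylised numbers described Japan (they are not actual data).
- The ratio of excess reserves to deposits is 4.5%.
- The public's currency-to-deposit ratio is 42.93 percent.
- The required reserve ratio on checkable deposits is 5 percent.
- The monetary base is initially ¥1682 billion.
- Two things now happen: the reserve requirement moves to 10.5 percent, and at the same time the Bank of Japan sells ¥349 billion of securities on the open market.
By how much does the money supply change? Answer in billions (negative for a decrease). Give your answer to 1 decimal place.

-1296.4 billion

Before: m₁ = (1 + 0.4293) / (0.05 + 0.045 + 0.4293) ≈ 2.726111, MB₁ = 1682, so M₁ = 2.726111 × 1682 ≈ 4585.3187 billion.
After: m₂ = (1 + 0.4293) / (0.105 + 0.045 + 0.4293) ≈ 2.467288, MB₂ = 1682 − 349 = 1333, so M₂ = 2.467288 × 1333 ≈ 3288.8949 billion.
ΔM = M₂ − M₁ = 3288.8949 − 4585.3187 = -1296.4238 billion.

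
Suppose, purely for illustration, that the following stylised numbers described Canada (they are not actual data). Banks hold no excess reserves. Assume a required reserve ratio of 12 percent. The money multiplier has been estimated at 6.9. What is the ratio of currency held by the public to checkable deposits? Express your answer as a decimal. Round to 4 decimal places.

0.0292

Using m = 6.9. From m = (1 + c)/(c + rr + e), rearranging gives 1 + c = m·(c + rr + e), so c·(1 − m) = m·(rr + e) − 1.
Hence c = [m·(rr + e) − 1]/(1 − m) = [6.9 × (0.12 + 0) − 1] / (1 − 6.9) ≈ 0.029153.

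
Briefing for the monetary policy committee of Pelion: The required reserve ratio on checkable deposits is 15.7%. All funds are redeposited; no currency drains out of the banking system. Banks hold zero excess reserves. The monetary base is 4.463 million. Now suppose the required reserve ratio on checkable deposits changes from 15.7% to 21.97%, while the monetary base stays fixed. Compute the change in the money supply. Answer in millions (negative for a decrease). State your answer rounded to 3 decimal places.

Initially m₁ = 1 / (0.157) ≈ 6.36943, so M₁ = 6.36943 × 4.463 ≈ 28.4268 million.
After the change m₂ = 1 / (0.2197) ≈ 4.55166, so M₂ = 4.55166 × 4.463 ≈ 20.3141 million.
ΔM = M₂ − M₁ = 20.3141 − 28.4268 = -8.1127 million.

-8.113 million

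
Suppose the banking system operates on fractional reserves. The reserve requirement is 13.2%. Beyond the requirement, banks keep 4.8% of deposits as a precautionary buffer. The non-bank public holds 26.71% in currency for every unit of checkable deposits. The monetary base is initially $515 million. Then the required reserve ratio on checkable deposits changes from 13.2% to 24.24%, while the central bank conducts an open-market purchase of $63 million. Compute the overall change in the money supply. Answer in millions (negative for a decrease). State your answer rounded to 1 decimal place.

-145.8 million

Before: m₁ = (1 + 0.2671) / (0.132 + 0.048 + 0.2671) ≈ 2.83404, MB₁ = 515, so M₁ = 2.83404 × 515 = 1459.5306 million.
After: m₂ = (1 + 0.2671) / (0.2424 + 0.048 + 0.2671) ≈ 2.27283, MB₂ = 515 + 63 = 578, so M₂ = 2.27283 × 578 ≈ 1313.6957 million.
ΔM = M₂ − M₁ = 1313.6957 − 1459.5306 = -145.8349 million.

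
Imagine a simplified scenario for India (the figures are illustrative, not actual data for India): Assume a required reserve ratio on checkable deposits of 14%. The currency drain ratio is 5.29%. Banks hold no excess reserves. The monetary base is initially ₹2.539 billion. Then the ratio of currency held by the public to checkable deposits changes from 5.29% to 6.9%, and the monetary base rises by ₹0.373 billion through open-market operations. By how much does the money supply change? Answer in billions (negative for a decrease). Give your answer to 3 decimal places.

Before: m₁ = (1 + 0.0529) / (0.14 + 0.0529) ≈ 5.45827, MB₁ = 2.539, so M₁ = 5.45827 × 2.539 ≈ 13.8585 billion.
After: m₂ = (1 + 0.069) / (0.14 + 0.069) ≈ 5.11483, MB₂ = 2.539 + 0.373 = 2.912, so M₂ = 5.11483 × 2.912 ≈ 14.8944 billion.
ΔM = M₂ − M₁ = 14.8944 − 13.8585 = 1.0359 billion.

₹1.036 billion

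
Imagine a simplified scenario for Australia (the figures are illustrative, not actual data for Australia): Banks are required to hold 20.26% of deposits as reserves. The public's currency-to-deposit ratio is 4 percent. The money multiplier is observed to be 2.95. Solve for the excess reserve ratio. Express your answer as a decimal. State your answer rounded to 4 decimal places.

Using m = 2.95. Since m = (1 + c)/(c + rr + e), the denominator satisfies c + rr + e = (1 + c)/m = (1 + 0.04) / 2.95 ≈ 0.352542.
With c = 0.04 and rr = 0.2026, the excess reserve ratio is 0.352542 − 0.04 − 0.2026 = 0.109942.

0.1099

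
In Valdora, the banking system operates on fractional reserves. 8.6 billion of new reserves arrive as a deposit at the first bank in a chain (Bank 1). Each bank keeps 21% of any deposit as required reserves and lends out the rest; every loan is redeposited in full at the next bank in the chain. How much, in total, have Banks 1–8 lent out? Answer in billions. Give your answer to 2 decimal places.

27.44 billion

Bank i lends (1 − rr)^i of the original deposit: Bank 1 lends 8.6·0.7900 = 6.7940, Bank 2 lends 8.6·0.7900² ≈ 5.3673, and so on.
Summing a geometric series: total = 8.6·[0.7900·(1 − 0.7900^8) / (1 − 0.7900)] ≈ 27.4442 billion.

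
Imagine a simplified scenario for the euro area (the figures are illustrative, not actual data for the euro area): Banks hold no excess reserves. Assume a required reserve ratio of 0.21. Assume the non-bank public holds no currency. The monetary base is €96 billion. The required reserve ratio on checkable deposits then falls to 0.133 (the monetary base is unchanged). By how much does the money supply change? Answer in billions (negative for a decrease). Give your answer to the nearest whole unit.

Initially m₁ = 1 / (0.21) ≈ 4.7619, so M₁ = 4.7619 × 96 = 457.1424 billion.
After the change m₂ = 1 / (0.133) ≈ 7.5188, so M₂ = 7.5188 × 96 = 721.8048 billion.
ΔM = M₂ − M₁ = 721.8048 − 457.1424 = 264.6624 billion.

€265 billion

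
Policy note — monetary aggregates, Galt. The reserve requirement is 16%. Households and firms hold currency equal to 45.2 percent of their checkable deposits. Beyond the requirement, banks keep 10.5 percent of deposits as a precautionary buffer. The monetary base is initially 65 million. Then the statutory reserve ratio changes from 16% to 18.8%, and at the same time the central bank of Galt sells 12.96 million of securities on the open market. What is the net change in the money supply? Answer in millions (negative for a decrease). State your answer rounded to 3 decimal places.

Before: m₁ = (1 + 0.452) / (0.16 + 0.105 + 0.452) ≈ 2.025105, MB₁ = 65, so M₁ = 2.025105 × 65 ≈ 131.6318 million.
After: m₂ = (1 + 0.452) / (0.188 + 0.105 + 0.452) ≈ 1.948993, MB₂ = 65 − 12.96 = 52.04, so M₂ = 1.948993 × 52.04 ≈ 101.4256 million.
ΔM = M₂ − M₁ = 101.4256 − 131.6318 = -30.2062 million.

-30.206 million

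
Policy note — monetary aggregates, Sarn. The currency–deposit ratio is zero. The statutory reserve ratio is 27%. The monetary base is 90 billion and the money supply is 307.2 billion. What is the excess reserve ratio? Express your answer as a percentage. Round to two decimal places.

2.30%

Using m = M/MB = 307.2/90 ≈ 3.413333. Since m = (1 + c)/(c + rr + e), the denominator satisfies c + rr + e = (1 + c)/m = (1 + 0) / 3.413333 ≈ 0.292969.
With c = 0 and rr = 0.27, the excess reserve ratio is 0.292969 − 0 − 0.27 = 0.022969.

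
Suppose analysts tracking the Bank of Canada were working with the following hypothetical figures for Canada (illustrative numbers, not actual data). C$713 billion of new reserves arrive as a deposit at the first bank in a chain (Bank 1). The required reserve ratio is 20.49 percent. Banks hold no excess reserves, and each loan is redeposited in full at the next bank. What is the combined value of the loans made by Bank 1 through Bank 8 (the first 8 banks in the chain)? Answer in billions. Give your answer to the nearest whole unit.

Bank i lends (1 − rr)^i of the original deposit: Bank 1 lends 713·0.7951 = 566.9063, Bank 2 lends 713·0.7951² ≈ 450.7472, and so on.
Summing a geometric series: total = 713·[0.7951·(1 − 0.7951^8) / (1 − 0.7951)] ≈ 2324.8265 billion.

C$2325 billion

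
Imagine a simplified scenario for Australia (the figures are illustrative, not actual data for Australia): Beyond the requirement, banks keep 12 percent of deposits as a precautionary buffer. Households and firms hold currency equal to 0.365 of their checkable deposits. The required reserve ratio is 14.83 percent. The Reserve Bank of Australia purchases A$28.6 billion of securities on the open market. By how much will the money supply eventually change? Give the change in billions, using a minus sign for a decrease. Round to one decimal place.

A$61.6 billion

The money multiplier is m = (1 + c) / (rr + e + c) = (1 + 0.365) / (0.1483 + 0.12 + 0.365) ≈ 2.1554.
The purchase adds 28.6 billion of base, so ΔM = m × ΔMB = 2.1554 × (+28.6) ≈ 61.6444 billion.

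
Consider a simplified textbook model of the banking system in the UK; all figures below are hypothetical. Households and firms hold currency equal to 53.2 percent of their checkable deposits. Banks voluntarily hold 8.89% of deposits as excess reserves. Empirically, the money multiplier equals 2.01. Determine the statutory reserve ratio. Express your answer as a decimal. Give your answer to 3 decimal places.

0.141

Using m = 2.01. Since m = (1 + c)/(c + rr + e), the denominator satisfies c + rr + e = (1 + c)/m = (1 + 0.532) / 2.01 ≈ 0.762189.
With c = 0.532 and e = 0.0889, the statutory reserve ratio is 0.762189 − 0.532 − 0.0889 = 0.141289.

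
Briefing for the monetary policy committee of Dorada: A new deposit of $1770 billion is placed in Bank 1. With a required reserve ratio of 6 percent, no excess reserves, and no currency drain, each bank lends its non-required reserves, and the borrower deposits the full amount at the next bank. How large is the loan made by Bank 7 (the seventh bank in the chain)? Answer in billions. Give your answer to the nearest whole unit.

Each bank lends a fraction (1 − rr) = 0.9400 of the deposit it receives, so Bank 7 receives 1770·0.9400^6 and lends 1770·0.9400^7 ≈ 1147.8053 billion.

$1148 billion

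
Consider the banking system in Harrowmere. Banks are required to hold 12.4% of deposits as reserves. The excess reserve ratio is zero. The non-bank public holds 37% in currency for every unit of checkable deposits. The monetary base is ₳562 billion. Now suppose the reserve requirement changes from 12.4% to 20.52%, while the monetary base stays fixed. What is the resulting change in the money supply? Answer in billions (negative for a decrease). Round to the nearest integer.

Initially m₁ = (1 + 0.37) / (0.124 + 0.37) ≈ 2.7733, so M₁ = 2.7733 × 562 = 1558.5946 billion.
After the change m₂ = (1 + 0.37) / (0.2052 + 0.37) ≈ 2.3818, so M₂ = 2.3818 × 562 = 1338.5716 billion.
ΔM = M₂ − M₁ = 1338.5716 − 1558.5946 = -220.023 billion.

-220 billion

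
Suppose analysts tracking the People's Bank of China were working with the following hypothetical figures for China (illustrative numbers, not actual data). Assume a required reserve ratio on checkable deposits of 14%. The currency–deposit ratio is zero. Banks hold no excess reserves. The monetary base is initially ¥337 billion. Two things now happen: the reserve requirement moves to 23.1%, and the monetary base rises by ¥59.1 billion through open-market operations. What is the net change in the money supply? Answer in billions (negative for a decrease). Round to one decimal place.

Before: m₁ = 1 / (0.14) ≈ 7.14286, MB₁ = 337, so M₁ = 7.14286 × 337 ≈ 2407.1438 billion.
After: m₂ = 1 / (0.231) ≈ 4.32900, MB₂ = 337 + 59.1 = 396.1, so M₂ = 4.32900 × 396.1 = 1714.7169 billion.
ΔM = M₂ − M₁ = 1714.7169 − 2407.1438 = -692.4269 billion.

-692.4 billion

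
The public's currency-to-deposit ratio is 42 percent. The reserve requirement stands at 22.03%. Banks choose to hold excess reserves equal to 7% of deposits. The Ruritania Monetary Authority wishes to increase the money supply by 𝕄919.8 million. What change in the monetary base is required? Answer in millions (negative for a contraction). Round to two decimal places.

𝕄460.09 million

The money multiplier is m = (1 + c) / (rr + e + c) = (1 + 0.42) / (0.2203 + 0.07 + 0.42) ≈ 1.999155.
ΔMB = ΔM / m = (+919.8) / 1.999155 ≈ 460.0944 million.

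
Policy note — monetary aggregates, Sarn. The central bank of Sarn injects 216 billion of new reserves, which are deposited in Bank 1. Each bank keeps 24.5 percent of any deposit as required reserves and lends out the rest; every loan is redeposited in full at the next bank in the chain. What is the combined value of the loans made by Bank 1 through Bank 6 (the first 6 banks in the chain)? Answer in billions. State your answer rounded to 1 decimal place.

Bank i lends (1 − rr)^i of the original deposit: Bank 1 lends 216·0.7550 = 163.0800, Bank 2 lends 216·0.7550² = 123.1254, and so on.
Summing a geometric series: total = 216·[0.7550·(1 − 0.7550^6) / (1 − 0.7550)] ≈ 542.3459 billion.

542.3 billion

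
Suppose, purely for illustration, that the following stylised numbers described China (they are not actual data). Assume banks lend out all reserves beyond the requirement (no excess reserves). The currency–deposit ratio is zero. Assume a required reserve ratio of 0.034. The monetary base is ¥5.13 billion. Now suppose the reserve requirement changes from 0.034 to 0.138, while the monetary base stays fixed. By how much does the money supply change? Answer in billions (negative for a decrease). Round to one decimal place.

Initially m₁ = 1 / (0.034) ≈ 29.4118, so M₁ = 29.4118 × 5.13 ≈ 150.8825 billion.
After the change m₂ = 1 / (0.138) ≈ 7.2464, so M₂ = 7.2464 × 5.13 ≈ 37.174 billion.
ΔM = M₂ − M₁ = 37.174 − 150.8825 = -113.7085 billion.

-113.7 billion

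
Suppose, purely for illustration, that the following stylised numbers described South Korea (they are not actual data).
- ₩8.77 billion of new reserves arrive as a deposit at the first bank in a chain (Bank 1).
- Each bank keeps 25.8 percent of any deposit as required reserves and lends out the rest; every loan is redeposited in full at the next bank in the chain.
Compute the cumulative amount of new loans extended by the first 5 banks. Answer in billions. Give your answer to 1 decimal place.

₩19.5 billion

Bank i lends (1 − rr)^i of the original deposit: Bank 1 lends 8.77·0.7420 ≈ 6.5073, Bank 2 lends 8.77·0.7420² ≈ 4.8284, and so on.
Summing a geometric series: total = 8.77·[0.7420·(1 − 0.7420^5) / (1 − 0.7420)] ≈ 19.5494 billion.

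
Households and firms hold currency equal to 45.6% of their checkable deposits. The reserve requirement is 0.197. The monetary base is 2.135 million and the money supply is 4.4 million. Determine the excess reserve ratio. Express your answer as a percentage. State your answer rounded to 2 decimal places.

Using m = M/MB = 4.4/2.135 ≈ 2.060890. Since m = (1 + c)/(c + rr + e), the denominator satisfies c + rr + e = (1 + c)/m = (1 + 0.456) / 2.060890 ≈ 0.706491.
With c = 0.456 and rr = 0.197, the excess reserve ratio is 0.706491 − 0.456 − 0.197 = 0.053491.

5.35%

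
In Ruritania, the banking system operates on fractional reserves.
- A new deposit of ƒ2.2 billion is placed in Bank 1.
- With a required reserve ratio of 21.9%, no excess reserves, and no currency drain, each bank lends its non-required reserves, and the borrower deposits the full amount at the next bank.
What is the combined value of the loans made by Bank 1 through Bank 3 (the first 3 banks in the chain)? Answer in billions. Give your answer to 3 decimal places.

Bank i lends (1 − rr)^i of the original deposit: Bank 1 lends 2.2·0.7810 = 1.7182, Bank 2 lends 2.2·0.7810² ≈ 1.3419, and so on.
Summing a geometric series: total = 2.2·[0.7810·(1 − 0.7810^3) / (1 − 0.7810)] ≈ 4.1081 billion.

ƒ4.108 billion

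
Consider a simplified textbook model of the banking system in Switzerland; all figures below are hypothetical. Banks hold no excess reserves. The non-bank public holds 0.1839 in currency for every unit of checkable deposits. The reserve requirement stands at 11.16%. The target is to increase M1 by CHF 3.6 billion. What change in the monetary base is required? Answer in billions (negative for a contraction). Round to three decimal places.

CHF 0.899 billion

The money multiplier is m = (1 + c) / (rr + c) = (1 + 0.1839) / (0.1116 + 0.1839) ≈ 4.00643.
ΔMB = ΔM / m = (+3.6) / 4.00643 ≈ 0.8986 billion.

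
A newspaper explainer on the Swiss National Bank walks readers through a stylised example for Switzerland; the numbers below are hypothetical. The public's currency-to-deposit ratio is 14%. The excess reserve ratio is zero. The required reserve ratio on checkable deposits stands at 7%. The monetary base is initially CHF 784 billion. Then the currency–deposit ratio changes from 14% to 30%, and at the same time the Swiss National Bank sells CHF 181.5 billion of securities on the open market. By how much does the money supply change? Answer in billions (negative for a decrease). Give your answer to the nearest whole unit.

Before: m₁ = (1 + 0.14) / (0.07 + 0.14) ≈ 5.4286, MB₁ = 784, so M₁ = 5.4286 × 784 = 4256.0224 billion.
After: m₂ = (1 + 0.3) / (0.07 + 0.3) ≈ 3.5135, MB₂ = 784 − 181.5 = 602.5, so M₂ = 3.5135 × 602.5 ≈ 2116.8837 billion.
ΔM = M₂ − M₁ = 2116.8837 − 4256.0224 = -2139.1387 billion.

-2139 billion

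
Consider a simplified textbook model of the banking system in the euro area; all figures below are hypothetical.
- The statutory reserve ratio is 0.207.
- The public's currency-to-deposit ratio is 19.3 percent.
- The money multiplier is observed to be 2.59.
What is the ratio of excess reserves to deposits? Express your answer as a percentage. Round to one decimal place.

6.1%

Using m = 2.59. Since m = (1 + c)/(c + rr + e), the denominator satisfies c + rr + e = (1 + c)/m = (1 + 0.193) / 2.59 ≈ 0.460618.
With c = 0.193 and rr = 0.207, the ratio of excess reserves to deposits is 0.460618 − 0.193 − 0.207 = 0.060618.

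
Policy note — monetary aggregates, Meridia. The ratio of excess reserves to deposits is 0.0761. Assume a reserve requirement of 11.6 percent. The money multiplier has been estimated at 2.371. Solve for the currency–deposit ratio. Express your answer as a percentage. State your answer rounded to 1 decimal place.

Using m = 2.371. From m = (1 + c)/(c + rr + e), rearranging gives 1 + c = m·(c + rr + e), so c·(1 − m) = m·(rr + e) − 1.
Hence c = [m·(rr + e) − 1]/(1 − m) = [2.371 × (0.116 + 0.0761) − 1] / (1 − 2.371) ≈ 0.397178.

39.7%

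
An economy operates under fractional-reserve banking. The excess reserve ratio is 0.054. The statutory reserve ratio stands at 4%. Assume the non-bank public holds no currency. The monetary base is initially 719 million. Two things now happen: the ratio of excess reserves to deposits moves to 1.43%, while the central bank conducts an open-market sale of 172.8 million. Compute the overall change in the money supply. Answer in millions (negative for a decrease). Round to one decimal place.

2410.0 million

Before: m₁ = 1 / (0.04 + 0.054) ≈ 10.63830, MB₁ = 719, so M₁ = 10.63830 × 719 = 7648.9377 million.
After: m₂ = 1 / (0.04 + 0.0143) ≈ 18.41621, MB₂ = 719 − 172.8 = 546.2, so M₂ = 18.41621 × 546.2 ≈ 10058.9339 million.
ΔM = M₂ − M₁ = 10058.9339 − 7648.9377 = 2409.9962 million.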